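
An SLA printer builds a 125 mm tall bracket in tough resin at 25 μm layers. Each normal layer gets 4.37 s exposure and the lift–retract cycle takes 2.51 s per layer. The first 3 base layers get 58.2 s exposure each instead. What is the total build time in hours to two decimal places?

Layer count = ceil(125 / 0.025) = 5000.
Base layers = 3 × (58.2 + 2.51), so 182.13 s.
Remaining layers: 4997 × (4.37 + 2.51) → 34379.36 s.
Sum: 182.13 + 34379.36 = 34561.49 s → 9.60 hours.

9.60 hours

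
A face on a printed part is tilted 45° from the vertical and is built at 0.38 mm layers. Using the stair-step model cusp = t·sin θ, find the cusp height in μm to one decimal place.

268.7 μm

sin(45°) = 0.7071, so cusp = 0.38 × 0.7071 = 0.268698 mm → 268.7 μm.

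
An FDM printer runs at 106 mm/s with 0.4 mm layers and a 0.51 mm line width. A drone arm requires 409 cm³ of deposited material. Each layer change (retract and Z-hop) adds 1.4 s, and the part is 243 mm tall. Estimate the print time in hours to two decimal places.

5.49 hours

Bead cross-section: 0.4 × 0.51 → 0.204 mm².
Path length: 409000 mm³ / 0.204 mm² → 2004902 mm.
Extrusion time = 2004902 / 106 = 18914.2 s.
Layers = ⌈243/0.4⌉ = 608.
Z-hop total = 608 × 1.4 = 851.2 s.
Altogether 18914.2 + 851.2 = 19765.4 s, i.e. 5.49 hours.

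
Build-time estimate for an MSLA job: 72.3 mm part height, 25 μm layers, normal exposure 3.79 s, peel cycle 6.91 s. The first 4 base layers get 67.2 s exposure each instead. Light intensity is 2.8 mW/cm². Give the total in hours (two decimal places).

8.67 hours

Number of layers: 72.3 / 0.025 → 2892 (rounded up).
Bottom layers: 4 × (67.2 + 6.91) → 296.44 s.
Normal layers: 2888 × (3.79 + 6.91) → 30901.6 s.
Total = 296.44 + 30901.6 = 31198.04 s = 8.67 hours.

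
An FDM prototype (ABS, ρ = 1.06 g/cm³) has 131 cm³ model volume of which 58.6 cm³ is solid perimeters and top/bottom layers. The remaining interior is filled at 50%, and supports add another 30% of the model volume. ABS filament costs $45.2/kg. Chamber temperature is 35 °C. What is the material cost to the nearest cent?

$6.42

Volume inside the shell = 131 − 58.6 = 72.4 cm³.
Deposited infill = 0.50 × 72.4 = 36.2 cm³.
Support: 0.30 × 131 → 39.3 cm³.
Total printed volume = 58.6 + 36.2 + 39.3 = 134.1 cm³.
Mass: 134.1 × 1.06 → 142.146 g.
At $45.2/kg: 142.146/1000 × 45.2 = $6.42.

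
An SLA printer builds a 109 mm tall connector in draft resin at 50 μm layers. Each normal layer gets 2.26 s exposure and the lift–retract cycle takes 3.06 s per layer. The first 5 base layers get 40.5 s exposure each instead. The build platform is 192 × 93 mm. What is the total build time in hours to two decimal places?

3.27 hours

Layers = ⌈109/0.05⌉ = 2180.
Burn-in layers = 5 × (40.5 + 3.06) = 217.8 s.
Normal layers = 2175 × (2.26 + 3.06) = 11571 s.
Sum: 217.8 + 11571 = 11788.8 s → 3.27 hours.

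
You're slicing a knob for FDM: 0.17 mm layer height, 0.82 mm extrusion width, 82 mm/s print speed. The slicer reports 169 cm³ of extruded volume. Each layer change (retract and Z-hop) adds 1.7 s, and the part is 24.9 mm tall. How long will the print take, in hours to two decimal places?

4.18 hours

Line area: 0.17 × 0.82 → 0.1394 mm².
Toolpath length = 169 cm³ / 0.1394 mm² = 169000 / 0.1394 = 1212338.6 mm.
Time extruding = 1212338.6 / 82, so 14784.6 s.
Layer count = ceil(24.9 / 0.17) = 147.
Z-hop total: 147 × 1.7 → 249.9 s.
Altogether 14784.6 + 249.9 = 15034.5 s, i.e. 4.18 hours.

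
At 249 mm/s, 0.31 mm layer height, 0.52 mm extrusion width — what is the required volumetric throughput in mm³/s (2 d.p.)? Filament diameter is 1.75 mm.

Extrusion cross-section = 0.31 × 0.52 = 0.1612 mm².
Q = v·A = 249 × 0.1612 = 40.14 mm³/s.

40.14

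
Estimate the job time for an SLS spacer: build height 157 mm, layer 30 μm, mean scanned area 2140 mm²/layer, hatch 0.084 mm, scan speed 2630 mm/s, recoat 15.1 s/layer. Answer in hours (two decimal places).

Layer count = ceil(157 / 0.03) = 5234.
Hatch length per layer = 2140 / 0.084 = 25476.2 mm.
Laser time per layer: 25476.2 / 2630 → 9.6868 s.
Per-layer time = 9.6868 + 15.1, so 24.7868 s.
Total: 5234 × 24.7868 s = 129734.1112 s → 36.04 hours.

36.04 hours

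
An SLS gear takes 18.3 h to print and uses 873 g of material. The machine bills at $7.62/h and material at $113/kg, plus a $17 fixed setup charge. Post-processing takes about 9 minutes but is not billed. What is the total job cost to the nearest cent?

$255.10

Time charge = 7.62 × 18.3, so $139.446.
Feedstock cost: 113 × 873/1000 → $98.649.
Total = 139.446 + 98.649 + 17 = 255.095 ≈ $255.10.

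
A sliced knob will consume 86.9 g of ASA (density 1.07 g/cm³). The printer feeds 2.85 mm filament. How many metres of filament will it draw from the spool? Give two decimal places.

12.73 m

Volume = 86.9 g / 1.07 g·cm⁻³ = 81.215 cm³ = 81215 mm³.
Filament cross-section = π × (2.85/2)² = 6.3794 mm².
Length = 81215 / 6.3794 = 12730.82 mm = 12.73 m.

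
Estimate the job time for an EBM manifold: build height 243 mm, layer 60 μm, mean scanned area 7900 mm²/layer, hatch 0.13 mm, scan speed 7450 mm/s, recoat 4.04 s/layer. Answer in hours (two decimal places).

Layers = ⌈243/0.06⌉ = 4050.
Scan path per layer: 7900 / 0.13 → 60769.2 mm.
Scan time per layer = 60769.2 / 7450, so 8.1569 s.
Per-layer time = 8.1569 + 4.04 = 12.1969 s.
Total: 4050 × 12.1969 s = 49397.445 s → 13.72 hours.

13.72 hours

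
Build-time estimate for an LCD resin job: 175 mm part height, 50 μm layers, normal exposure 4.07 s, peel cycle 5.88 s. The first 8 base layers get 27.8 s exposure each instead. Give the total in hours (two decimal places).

9.73 hours

Layer count = ceil(175 / 0.05) = 3500.
Base layers = 8 × (27.8 + 5.88), so 269.44 s.
Regular layers = 3492 × (4.07 + 5.88), so 34745.4 s.
Sum: 269.44 + 34745.4 = 35014.84 s → 9.73 hours.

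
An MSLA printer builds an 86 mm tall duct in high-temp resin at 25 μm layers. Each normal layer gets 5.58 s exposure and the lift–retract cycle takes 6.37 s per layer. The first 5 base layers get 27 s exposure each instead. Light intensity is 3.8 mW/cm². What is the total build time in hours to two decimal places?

11.45 hours

Number of layers: 86 / 0.025 → 3440 (rounded up).
Bottom layers = 5 × (27 + 6.37) = 166.85 s.
Remaining layers = 3435 × (5.58 + 6.37), so 41048.25 s.
Sum: 166.85 + 41048.25 = 41215.1 s → 11.45 hours.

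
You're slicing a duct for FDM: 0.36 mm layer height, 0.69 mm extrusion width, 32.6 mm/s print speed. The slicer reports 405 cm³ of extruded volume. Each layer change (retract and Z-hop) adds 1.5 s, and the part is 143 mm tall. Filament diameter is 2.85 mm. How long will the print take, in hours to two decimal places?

Bead cross-section = 0.36 × 0.69, so 0.2484 mm².
Total extruded path = 405000/0.2484 = 1630434.8 mm.
Time extruding: 1630434.8 / 32.6 → 50013.3 s.
Layer count = ceil(143 / 0.36) = 398.
Layer-change overhead = 398 × 1.5 = 597 s.
Total = 50013.3 + 597 = 50610.3 s = 14.06 hours.

14.06 hours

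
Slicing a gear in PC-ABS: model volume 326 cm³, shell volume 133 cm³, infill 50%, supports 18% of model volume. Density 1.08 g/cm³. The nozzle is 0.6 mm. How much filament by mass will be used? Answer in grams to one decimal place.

Interior volume = 326 − 133, so 193 cm³.
Infill volume = 0.50 × 193, so 96.5 cm³.
Support = 0.18 × 326, so 58.68 cm³.
Total printed volume: 133 + 96.5 + 58.68 → 288.18 cm³.
Mass: 288.18 × 1.08 → 311.2344 g.

311.2 g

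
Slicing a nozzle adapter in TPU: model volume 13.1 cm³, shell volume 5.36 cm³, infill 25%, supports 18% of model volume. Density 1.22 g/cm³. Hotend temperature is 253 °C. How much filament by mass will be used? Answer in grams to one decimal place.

Infill region: 13.1 − 5.36 → 7.74 cm³.
Infill deposited = 0.25 × 7.74 = 1.935 cm³.
Support: 0.18 × 13.1 → 2.358 cm³.
Total printed volume: 5.36 + 1.935 + 2.358 → 9.653 cm³.
Mass = 9.653 × 1.22, so 11.77666 g.

11.8 g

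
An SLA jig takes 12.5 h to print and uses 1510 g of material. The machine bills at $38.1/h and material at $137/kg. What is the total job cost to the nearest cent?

$683.12

Time charge = 38.1 × 12.5 = $476.25.
Material charge = 137 × 1510/1000, so $206.87.
Job cost: 476.25 + 206.87 = $683.12.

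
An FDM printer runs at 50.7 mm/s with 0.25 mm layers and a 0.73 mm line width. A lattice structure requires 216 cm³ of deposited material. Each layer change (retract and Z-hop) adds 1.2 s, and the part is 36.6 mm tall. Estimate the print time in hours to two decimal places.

Bead cross-section: 0.25 × 0.73 → 0.1825 mm².
Toolpath length = 216 cm³ / 0.1825 mm² = 216000 / 0.1825 = 1183561.6 mm.
Print-move time = 1183561.6 / 50.7 = 23344.4 s.
Layer count = ceil(36.6 / 0.25) = 147.
Layer-change overhead: 147 × 1.2 → 176.4 s.
Altogether 23344.4 + 176.4 = 23520.8 s, i.e. 6.53 hours.

6.53 hours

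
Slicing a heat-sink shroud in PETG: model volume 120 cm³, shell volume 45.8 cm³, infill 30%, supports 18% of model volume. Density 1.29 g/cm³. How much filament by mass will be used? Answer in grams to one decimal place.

115.7 g

Infill region: 120 − 45.8 → 74.2 cm³.
Deposited infill: 0.30 × 74.2 → 22.26 cm³.
Support = 0.18 × 120 = 21.6 cm³.
Total extruded: 45.8 + 22.26 + 21.6 → 89.66 cm³.
Mass: 89.66 × 1.29 → 115.6614 g.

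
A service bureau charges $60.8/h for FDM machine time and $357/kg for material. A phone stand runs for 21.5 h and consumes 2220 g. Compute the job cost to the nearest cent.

Machine-time cost: 60.8 × 21.5 → $1307.20.
Material charge = 357 × 2220/1000, so $792.54.
Job cost: 1307.20 + 792.54 = $2099.74.

$2099.74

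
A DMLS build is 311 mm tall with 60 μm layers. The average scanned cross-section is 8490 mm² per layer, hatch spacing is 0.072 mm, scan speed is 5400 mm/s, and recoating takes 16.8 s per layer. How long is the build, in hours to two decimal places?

Layer count = ceil(311 / 0.06) = 5184.
Hatch length per layer: 8490 / 0.072 → 117916.7 mm.
Per-layer scan time = 117916.7 / 5400 = 21.8364 s.
Per-layer time = 21.8364 + 16.8 = 38.6364 s.
Total: 5184 × 38.6364 s = 200291.0976 s → 55.64 hours.

55.64 hours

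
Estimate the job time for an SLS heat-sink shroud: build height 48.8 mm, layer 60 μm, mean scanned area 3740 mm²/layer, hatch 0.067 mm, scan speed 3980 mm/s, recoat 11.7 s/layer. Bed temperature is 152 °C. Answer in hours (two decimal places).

Layer count = ceil(48.8 / 0.06) = 814.
Scan path per layer = 3740 / 0.067 = 55820.9 mm.
Scan time per layer = 55820.9 / 3980, so 14.0254 s.
Layer cycle = 14.0254 + 11.7, so 25.7254 s.
814 layers × 25.7254 s/layer = 20940.4756 s, i.e. 5.82 hours.

5.82 hours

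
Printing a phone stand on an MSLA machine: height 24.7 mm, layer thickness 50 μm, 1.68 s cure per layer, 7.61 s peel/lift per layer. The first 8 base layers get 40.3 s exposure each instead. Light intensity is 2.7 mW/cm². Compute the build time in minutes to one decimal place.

81.6 minutes

Layers = ⌈24.7/0.05⌉ = 494.
Base layers: 8 × (40.3 + 7.61) → 383.28 s.
Regular layers = 486 × (1.68 + 7.61) = 4514.94 s.
Sum: 383.28 + 4514.94 = 4898.22 s → 81.6 minutes.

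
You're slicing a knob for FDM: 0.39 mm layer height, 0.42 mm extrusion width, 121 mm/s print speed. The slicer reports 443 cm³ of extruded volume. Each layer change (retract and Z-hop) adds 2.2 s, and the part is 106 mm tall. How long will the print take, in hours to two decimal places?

6.37 hours

Extrusion cross-section: 0.39 × 0.42 → 0.1638 mm².
Path length: 443000 mm³ / 0.1638 mm² → 2704517.7 mm.
Extrusion time = 2704517.7 / 121, so 22351.4 s.
Layer count = ceil(106 / 0.39) = 272.
Z-hop total = 272 × 2.2, so 598.4 s.
Total = 22351.4 + 598.4 = 22949.8 s = 6.37 hours.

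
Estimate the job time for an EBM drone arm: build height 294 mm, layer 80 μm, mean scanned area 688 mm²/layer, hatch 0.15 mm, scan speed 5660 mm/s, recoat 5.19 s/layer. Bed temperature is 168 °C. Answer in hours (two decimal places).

Layers = ⌈294/0.08⌉ = 3675.
Per-layer scan distance = 688 / 0.15, so 4586.7 mm.
Scan time per layer = 4586.7 / 5660, so 0.8104 s.
Layer cycle: 0.8104 + 5.19 → 6.0004 s.
Total: 3675 × 6.0004 s = 22051.47 s → 6.13 hours.

6.13 hours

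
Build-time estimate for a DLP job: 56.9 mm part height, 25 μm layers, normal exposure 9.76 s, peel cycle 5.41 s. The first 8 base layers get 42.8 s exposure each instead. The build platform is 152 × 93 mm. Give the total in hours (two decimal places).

9.66 hours

Layers = ⌈56.9/0.025⌉ = 2276.
Bottom layers = 8 × (42.8 + 5.41), so 385.68 s.
Normal layers = 2268 × (9.76 + 5.41) = 34405.56 s.
Sum: 385.68 + 34405.56 = 34791.24 s → 9.66 hours.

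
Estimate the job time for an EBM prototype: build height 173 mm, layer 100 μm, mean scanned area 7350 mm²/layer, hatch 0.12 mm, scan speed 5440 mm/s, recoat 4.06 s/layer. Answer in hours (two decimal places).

7.36 hours

Layers = ⌈173/0.1⌉ = 1730.
Scan path per layer: 7350 / 0.12 → 61250 mm.
Beam time per layer = 61250 / 5440 = 11.2592 s.
Per-layer time: 11.2592 + 4.06 → 15.3192 s.
Build time = 1730 × 15.3192 = 26502.216 s = 7.36 hours.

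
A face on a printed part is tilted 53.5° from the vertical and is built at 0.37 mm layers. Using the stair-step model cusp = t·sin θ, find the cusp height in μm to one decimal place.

sin(53.5°) = 0.8039, so cusp = 0.37 × 0.8039 = 0.297443 mm → 297.4 μm.

297.4 μm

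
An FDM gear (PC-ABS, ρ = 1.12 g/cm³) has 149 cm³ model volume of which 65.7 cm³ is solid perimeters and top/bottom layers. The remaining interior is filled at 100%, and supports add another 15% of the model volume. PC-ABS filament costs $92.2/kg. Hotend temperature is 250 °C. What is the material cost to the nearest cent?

$17.69

Interior volume = 149 − 65.7, so 83.3 cm³.
Infill volume = 1.00 × 83.3 = 83.3 cm³.
Support = 0.15 × 149, so 22.35 cm³.
Total printed volume = 65.7 + 83.3 + 22.35, so 171.35 cm³.
Mass = 171.35 × 1.12, so 191.912 g.
At $92.2/kg: 191.912/1000 × 92.2 = $17.69.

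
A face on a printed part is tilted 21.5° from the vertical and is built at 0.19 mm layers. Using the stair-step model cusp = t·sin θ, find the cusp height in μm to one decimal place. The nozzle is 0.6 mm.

69.6 μm

h_c = t·sin θ = 0.19 × 0.3665 = 0.069635 mm (69.6 μm).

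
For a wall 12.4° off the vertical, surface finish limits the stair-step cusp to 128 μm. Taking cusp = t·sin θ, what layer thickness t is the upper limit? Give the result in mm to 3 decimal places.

0.596 mm

Layer height = cusp / sin(12.4°) = 0.128 / 0.2147 = 0.596 mm.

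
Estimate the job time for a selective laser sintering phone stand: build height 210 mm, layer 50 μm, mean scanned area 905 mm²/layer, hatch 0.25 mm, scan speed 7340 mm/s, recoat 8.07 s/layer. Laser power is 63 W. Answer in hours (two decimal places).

Number of layers: 210 / 0.05 → 4200 (rounded up).
Scan path per layer = 905 / 0.25 = 3620 mm.
Per-layer scan time: 3620 / 7340 → 0.4932 s.
Time per layer: 0.4932 + 8.07 → 8.5632 s.
Total: 4200 × 8.5632 s = 35965.44 s → 9.99 hours.

9.99 hours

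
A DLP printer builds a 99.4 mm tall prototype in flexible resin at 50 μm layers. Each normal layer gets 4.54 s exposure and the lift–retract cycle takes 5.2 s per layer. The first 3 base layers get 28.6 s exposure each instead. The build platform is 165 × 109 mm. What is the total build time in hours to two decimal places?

5.40 hours

Layers = ⌈99.4/0.05⌉ = 1988.
Burn-in layers = 3 × (28.6 + 5.2), so 101.4 s.
Normal layers = 1985 × (4.54 + 5.2), so 19333.9 s.
Sum: 101.4 + 19333.9 = 19435.3 s → 5.40 hours.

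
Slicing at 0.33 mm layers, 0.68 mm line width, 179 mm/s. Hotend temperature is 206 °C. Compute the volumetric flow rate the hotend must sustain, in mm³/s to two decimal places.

Bead cross-section: 0.33 × 0.68 → 0.2244 mm².
Volumetric flow = 179 × 0.2244 = 40.17 mm³/s.

40.17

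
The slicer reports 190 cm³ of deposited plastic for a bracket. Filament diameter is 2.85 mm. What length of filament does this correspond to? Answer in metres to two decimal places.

Filament cross-section = π × (2.85/2)² = 6.3794 mm².
L = 190000 mm³ / 6.3794 mm² = 29783.37 mm, i.e. 29.78 m.

29.78 m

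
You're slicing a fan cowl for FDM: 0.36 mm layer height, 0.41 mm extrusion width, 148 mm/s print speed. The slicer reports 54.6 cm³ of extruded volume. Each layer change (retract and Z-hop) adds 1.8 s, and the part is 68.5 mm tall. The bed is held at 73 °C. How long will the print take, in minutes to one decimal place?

47.4 minutes

Extrusion cross-section = 0.36 × 0.41, so 0.1476 mm².
Path length: 54600 mm³ / 0.1476 mm² → 369918.7 mm.
Extrusion time = 369918.7 / 148 = 2499.5 s.
Number of layers: 68.5 / 0.36 → 191 (rounded up).
Z-hop total = 191 × 1.8 = 343.8 s.
Altogether 2499.5 + 343.8 = 2843.3 s, i.e. 47.4 minutes.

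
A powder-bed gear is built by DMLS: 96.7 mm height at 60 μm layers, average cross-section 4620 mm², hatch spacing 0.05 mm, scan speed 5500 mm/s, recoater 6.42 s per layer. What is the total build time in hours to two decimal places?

10.40 hours

Number of layers: 96.7 / 0.06 → 1612 (rounded up).
Per-layer scan distance = 4620 / 0.05, so 92400 mm.
Laser time per layer = 92400 / 5500, so 16.8 s.
Per-layer time = 16.8 + 6.42 = 23.22 s.
Build time = 1612 × 23.22 = 37430.64 s = 10.40 hours.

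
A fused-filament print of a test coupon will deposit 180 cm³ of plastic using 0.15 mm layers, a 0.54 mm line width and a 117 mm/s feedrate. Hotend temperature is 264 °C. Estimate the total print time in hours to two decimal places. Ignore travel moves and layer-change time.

Line area: 0.15 × 0.54 → 0.081 mm².
Toolpath length = 180 cm³ / 0.081 mm² = 180000 / 0.081 = 2222222.2 mm.
Print-move time = 2222222.2 / 117 = 18993.4 s.
Converting: 18993.4 s = 5.28 hours.

5.28 hours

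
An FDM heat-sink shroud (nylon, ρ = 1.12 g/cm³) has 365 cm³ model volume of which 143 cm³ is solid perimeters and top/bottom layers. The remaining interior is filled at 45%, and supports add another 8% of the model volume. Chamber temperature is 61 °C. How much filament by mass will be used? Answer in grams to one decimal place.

Interior volume: 365 − 143 → 222 cm³.
Infill deposited: 0.45 × 222 → 99.9 cm³.
Support = 0.08 × 365, so 29.2 cm³.
Total printed volume = 143 + 99.9 + 29.2 = 272.1 cm³.
Mass = 272.1 × 1.12 = 304.752 g.

304.8 g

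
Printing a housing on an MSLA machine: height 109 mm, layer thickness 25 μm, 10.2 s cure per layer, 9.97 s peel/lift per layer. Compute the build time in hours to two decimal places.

24.43 hours

Layer count = ceil(109 / 0.025) = 4360.
Per-layer time = 10.2 + 9.97, so 20.17 s.
Total = 4360 × 20.17 = 87941.2 s = 24.43 hours.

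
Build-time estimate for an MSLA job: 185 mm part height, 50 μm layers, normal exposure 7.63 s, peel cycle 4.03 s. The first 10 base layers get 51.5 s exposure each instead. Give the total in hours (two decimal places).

12.11 hours

Layer count = ceil(185 / 0.05) = 3700.
Burn-in layers = 10 × (51.5 + 4.03), so 555.3 s.
Remaining layers = 3690 × (7.63 + 4.03) = 43025.4 s.
Sum: 555.3 + 43025.4 = 43580.7 s → 12.11 hours.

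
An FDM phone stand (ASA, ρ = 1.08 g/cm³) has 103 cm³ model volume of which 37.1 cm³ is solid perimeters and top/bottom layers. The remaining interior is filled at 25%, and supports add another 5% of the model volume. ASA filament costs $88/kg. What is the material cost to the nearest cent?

Interior volume: 103 − 37.1 → 65.9 cm³.
Deposited infill = 0.25 × 65.9, so 16.475 cm³.
Support = 0.05 × 103 = 5.15 cm³.
Total printed volume = 37.1 + 16.475 + 5.15, so 58.725 cm³.
Mass = 58.725 × 1.08 = 63.423 g.
Cost = 63.423 g / 1000 × $88/kg = $5.58.

$5.58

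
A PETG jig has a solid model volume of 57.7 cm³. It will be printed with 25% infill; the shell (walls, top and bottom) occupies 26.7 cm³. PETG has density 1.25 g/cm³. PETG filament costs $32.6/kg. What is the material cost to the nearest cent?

Infill region: 57.7 − 26.7 → 31 cm³.
Deposited infill = 0.25 × 31 = 7.75 cm³.
Total extruded = 26.7 + 7.75, so 34.45 cm³.
Mass: 34.45 × 1.25 → 43.0625 g.
Cost = 43.0625 g / 1000 × $32.6/kg = $1.40.

$1.40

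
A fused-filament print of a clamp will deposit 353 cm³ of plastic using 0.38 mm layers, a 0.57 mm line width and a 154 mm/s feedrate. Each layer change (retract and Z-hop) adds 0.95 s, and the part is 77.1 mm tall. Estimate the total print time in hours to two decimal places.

Bead cross-section = 0.38 × 0.57 = 0.2166 mm².
Path length: 353000 mm³ / 0.2166 mm² → 1629732.2 mm.
Print-move time = 1629732.2 / 154, so 10582.7 s.
Layer count = ceil(77.1 / 0.38) = 203.
Z-hop total: 203 × 0.95 → 192.85 s.
Total = 10582.7 + 192.85 = 10775.55 s = 2.99 hours.

2.99 hours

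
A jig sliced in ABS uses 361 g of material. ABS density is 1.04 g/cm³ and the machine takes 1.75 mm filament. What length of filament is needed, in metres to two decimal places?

Extruded volume: 361/1.04 = 347.1154 cm³ (347115.4 mm³).
Cross-section of 1.75 mm filament: π·(1.75/2)² = 2.4053 mm².
Length = 347115.4 / 2.4053 = 144312.73 mm = 144.31 m.

144.31 m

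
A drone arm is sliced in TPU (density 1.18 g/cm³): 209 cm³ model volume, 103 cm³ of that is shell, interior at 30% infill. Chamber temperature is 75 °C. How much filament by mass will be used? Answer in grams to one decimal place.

Infill region = 209 − 103 = 106 cm³.
Infill deposited: 0.30 × 106 → 31.8 cm³.
Total printed volume: 103 + 31.8 → 134.8 cm³.
Mass = 134.8 × 1.18 = 159.064 g.

159.1 g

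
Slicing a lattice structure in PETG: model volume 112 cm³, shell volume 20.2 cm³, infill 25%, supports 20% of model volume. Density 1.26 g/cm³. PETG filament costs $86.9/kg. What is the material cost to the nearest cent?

Volume inside the shell = 112 − 20.2, so 91.8 cm³.
Infill volume: 0.25 × 91.8 → 22.95 cm³.
Support = 0.20 × 112, so 22.4 cm³.
Total extruded = 20.2 + 22.95 + 22.4, so 65.55 cm³.
Mass = 65.55 × 1.26, so 82.593 g.
At $86.9/kg: 82.593/1000 × 86.9 = $7.18.

$7.18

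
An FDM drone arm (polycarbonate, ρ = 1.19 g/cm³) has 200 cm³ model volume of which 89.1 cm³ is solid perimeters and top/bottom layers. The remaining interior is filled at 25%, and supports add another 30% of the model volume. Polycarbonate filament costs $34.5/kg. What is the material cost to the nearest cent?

Volume inside the shell = 200 − 89.1 = 110.9 cm³.
Infill volume: 0.25 × 110.9 → 27.725 cm³.
Support = 0.30 × 200, so 60 cm³.
Deposited volume = 89.1 + 27.725 + 60, so 176.825 cm³.
Mass: 176.825 × 1.19 → 210.42175 g.
Cost = 210.42175 g / 1000 × $34.5/kg = $7.26.

$7.26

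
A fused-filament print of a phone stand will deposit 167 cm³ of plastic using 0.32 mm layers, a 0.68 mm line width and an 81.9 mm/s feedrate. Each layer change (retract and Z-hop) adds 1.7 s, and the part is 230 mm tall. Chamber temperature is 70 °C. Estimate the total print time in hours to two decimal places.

2.94 hours

Bead cross-section = 0.32 × 0.68, so 0.2176 mm².
Toolpath length = 167 cm³ / 0.2176 mm² = 167000 / 0.2176 = 767463.2 mm.
Time extruding = 767463.2 / 81.9, so 9370.7 s.
Layers = ⌈230/0.32⌉ = 719.
Layer-change overhead = 719 × 1.7, so 1222.3 s.
Total = 9370.7 + 1222.3 = 10593 s = 2.94 hours.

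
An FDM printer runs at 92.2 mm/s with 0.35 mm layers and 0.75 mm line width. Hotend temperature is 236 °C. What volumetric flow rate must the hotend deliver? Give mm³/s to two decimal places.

A = 0.35 × 0.75, so 0.2625 mm².
Volumetric flow = 92.2 × 0.2625 = 24.20 mm³/s.

24.20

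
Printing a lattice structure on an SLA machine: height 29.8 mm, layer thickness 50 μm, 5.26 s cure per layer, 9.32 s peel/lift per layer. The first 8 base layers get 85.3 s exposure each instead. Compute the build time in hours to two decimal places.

Layers = ⌈29.8/0.05⌉ = 596.
Bottom layers: 8 × (85.3 + 9.32) → 756.96 s.
Remaining layers = 588 × (5.26 + 9.32), so 8573.04 s.
Sum: 756.96 + 8573.04 = 9330 s → 2.59 hours.

2.59 hours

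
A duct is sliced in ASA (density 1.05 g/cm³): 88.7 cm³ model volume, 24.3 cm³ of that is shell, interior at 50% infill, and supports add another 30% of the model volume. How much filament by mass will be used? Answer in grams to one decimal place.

87.3 g

Interior volume: 88.7 − 24.3 → 64.4 cm³.
Deposited infill: 0.50 × 64.4 → 32.2 cm³.
Support = 0.30 × 88.7, so 26.61 cm³.
Deposited volume = 24.3 + 32.2 + 26.61 = 83.11 cm³.
Mass = 83.11 × 1.05 = 87.2655 g.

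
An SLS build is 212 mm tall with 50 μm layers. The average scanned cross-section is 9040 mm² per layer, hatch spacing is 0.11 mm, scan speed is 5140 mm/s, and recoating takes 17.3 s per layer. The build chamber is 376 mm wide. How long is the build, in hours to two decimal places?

39.21 hours

Number of layers: 212 / 0.05 → 4240 (rounded up).
Hatch length per layer: 9040 / 0.11 → 82181.8 mm.
Per-layer scan time = 82181.8 / 5140 = 15.9887 s.
Layer cycle: 15.9887 + 17.3 → 33.2887 s.
4240 layers × 33.2887 s/layer = 141144.088 s, i.e. 39.21 hours.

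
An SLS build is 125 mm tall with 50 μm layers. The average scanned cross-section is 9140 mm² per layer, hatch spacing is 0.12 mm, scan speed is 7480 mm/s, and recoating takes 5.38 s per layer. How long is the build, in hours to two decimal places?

Layers = ⌈125/0.05⌉ = 2500.
Hatch length per layer = 9140 / 0.12 = 76166.7 mm.
Per-layer scan time = 76166.7 / 7480, so 10.1827 s.
Time per layer: 10.1827 + 5.38 → 15.5627 s.
2500 layers × 15.5627 s/layer = 38906.75 s, i.e. 10.81 hours.

10.81 hours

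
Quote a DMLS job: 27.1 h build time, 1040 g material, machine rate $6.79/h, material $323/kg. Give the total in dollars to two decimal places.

$519.93

Time charge = 6.79 × 27.1 = $184.009.
Material charge = 323 × 1040/1000 = $335.92.
Job cost: 184.009 + 335.92 = 519.929 ≈ $519.93.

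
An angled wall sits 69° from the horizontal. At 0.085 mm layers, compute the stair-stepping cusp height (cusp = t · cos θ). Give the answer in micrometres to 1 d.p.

Cusp = layer height × cos(69°) = 0.085 × 0.3584 = 0.030464 mm = 30.5 μm.

30.5 μm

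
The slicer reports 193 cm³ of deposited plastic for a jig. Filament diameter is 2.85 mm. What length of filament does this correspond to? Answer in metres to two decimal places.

Cross-section of 2.85 mm filament: π·(2.85/2)² = 6.3794 mm².
L = 193000 mm³ / 6.3794 mm² = 30253.63 mm, i.e. 30.25 m.

30.25 m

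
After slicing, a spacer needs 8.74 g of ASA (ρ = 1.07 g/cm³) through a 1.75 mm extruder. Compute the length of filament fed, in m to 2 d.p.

3.40 m

Volume = 8.74 g / 1.07 g·cm⁻³ = 8.1682 cm³ = 8168.2 mm³.
Cross-section of 1.75 mm filament: π·(1.75/2)² = 2.4053 mm².
Length = 8168.2 / 2.4053 = 3395.92 mm = 3.40 m.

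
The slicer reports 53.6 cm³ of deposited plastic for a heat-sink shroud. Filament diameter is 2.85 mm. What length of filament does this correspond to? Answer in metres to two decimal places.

A = π r² = π × 1.425² = 6.3794 mm².
L = 53600 mm³ / 6.3794 mm² = 8402.04 mm, i.e. 8.40 m.

8.40 m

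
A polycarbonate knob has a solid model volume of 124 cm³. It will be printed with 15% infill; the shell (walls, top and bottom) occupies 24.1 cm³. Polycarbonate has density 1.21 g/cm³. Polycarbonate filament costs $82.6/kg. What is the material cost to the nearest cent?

$3.91

Interior volume = 124 − 24.1 = 99.9 cm³.
Infill volume: 0.15 × 99.9 → 14.985 cm³.
Total extruded = 24.1 + 14.985 = 39.085 cm³.
Mass: 39.085 × 1.21 → 47.29285 g.
Cost = 47.29285 g / 1000 × $82.6/kg = $3.91.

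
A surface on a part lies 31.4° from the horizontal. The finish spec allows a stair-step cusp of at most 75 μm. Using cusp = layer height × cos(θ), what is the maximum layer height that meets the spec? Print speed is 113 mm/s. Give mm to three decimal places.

0.088 mm

cos(31.4°) = 0.8536; t_max = 0.075/0.8536 = 0.088 mm.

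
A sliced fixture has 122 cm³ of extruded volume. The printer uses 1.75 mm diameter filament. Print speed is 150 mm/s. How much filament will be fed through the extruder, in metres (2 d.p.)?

50.72 m

Filament cross-section = π × (1.75/2)² = 2.4053 mm².
Length = 122 cm³ / 2.4053 mm² = 122000 / 2.4053 = 50721.32 mm = 50.72 m.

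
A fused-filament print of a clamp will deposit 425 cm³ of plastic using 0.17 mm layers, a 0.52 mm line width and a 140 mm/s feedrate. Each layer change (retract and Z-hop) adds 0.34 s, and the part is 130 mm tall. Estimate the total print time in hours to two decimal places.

9.61 hours

Bead cross-section = 0.17 × 0.52, so 0.0884 mm².
Toolpath length = 425 cm³ / 0.0884 mm² = 425000 / 0.0884 = 4807692.3 mm.
Print-move time: 4807692.3 / 140 → 34340.7 s.
Layer count = ceil(130 / 0.17) = 765.
Z-hop total = 765 × 0.34 = 260.1 s.
Altogether 34340.7 + 260.1 = 34600.8 s, i.e. 9.61 hours.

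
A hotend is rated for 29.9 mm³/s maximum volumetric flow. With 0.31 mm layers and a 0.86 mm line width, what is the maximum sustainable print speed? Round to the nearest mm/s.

112 mm/s

Bead cross-section = 0.31 × 0.86 = 0.2666 mm².
v_max = Q/A = 29.9/0.2666 = 112.15 mm/s → 112 mm/s.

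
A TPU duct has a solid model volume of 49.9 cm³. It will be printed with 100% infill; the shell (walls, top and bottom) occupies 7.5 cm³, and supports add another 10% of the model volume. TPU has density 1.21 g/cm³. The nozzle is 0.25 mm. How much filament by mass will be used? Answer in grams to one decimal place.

66.4 g

Volume inside the shell = 49.9 − 7.5 = 42.4 cm³.
Infill deposited = 1.00 × 42.4, so 42.4 cm³.
Support: 0.10 × 49.9 → 4.99 cm³.
Total extruded = 7.5 + 42.4 + 4.99 = 54.89 cm³.
Mass = 54.89 × 1.21 = 66.4169 g.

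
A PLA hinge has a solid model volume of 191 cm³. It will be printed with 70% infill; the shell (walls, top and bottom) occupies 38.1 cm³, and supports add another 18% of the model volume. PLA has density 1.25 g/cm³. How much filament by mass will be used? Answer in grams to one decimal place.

224.4 g

Volume inside the shell = 191 − 38.1 = 152.9 cm³.
Infill deposited = 0.70 × 152.9 = 107.03 cm³.
Support: 0.18 × 191 → 34.38 cm³.
Deposited volume = 38.1 + 107.03 + 34.38, so 179.51 cm³.
Mass: 179.51 × 1.25 → 224.3875 g.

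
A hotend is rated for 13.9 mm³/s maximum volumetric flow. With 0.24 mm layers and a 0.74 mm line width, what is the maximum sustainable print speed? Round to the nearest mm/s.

78 mm/s

A = 0.24 × 0.74, so 0.1776 mm².
Max speed = 13.9 / 0.1776 = 78.27 ≈ 78 mm/s.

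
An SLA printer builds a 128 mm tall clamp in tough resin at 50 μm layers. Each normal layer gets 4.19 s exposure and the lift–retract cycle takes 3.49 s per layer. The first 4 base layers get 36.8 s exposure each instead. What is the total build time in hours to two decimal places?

5.50 hours

Layers = ⌈128/0.05⌉ = 2560.
Base layers: 4 × (36.8 + 3.49) → 161.16 s.
Remaining layers = 2556 × (4.19 + 3.49) = 19630.08 s.
Total = 161.16 + 19630.08 = 19791.24 s = 5.50 hours.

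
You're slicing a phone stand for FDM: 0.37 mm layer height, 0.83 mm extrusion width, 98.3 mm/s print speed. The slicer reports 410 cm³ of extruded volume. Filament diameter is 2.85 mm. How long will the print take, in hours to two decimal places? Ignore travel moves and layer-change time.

Extrusion cross-section = 0.37 × 0.83 = 0.3071 mm².
Toolpath length = 410 cm³ / 0.3071 mm² = 410000 / 0.3071 = 1335070 mm.
Extrusion time: 1335070 / 98.3 → 13581.6 s.
Converting: 13581.6 s = 3.77 hours.

3.77 hours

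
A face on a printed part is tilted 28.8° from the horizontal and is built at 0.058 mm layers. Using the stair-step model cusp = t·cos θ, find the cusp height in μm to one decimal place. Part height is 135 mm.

50.8 μm

h_c = t·cos θ = 0.058 × 0.8763 = 0.050825 mm (50.8 μm).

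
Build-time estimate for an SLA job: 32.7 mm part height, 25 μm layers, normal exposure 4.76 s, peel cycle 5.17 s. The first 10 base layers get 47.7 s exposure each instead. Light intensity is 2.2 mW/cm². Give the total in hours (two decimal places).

3.73 hours

Layer count = ceil(32.7 / 0.025) = 1308.
Base layers: 10 × (47.7 + 5.17) → 528.7 s.
Regular layers = 1298 × (4.76 + 5.17), so 12889.14 s.
Sum: 528.7 + 12889.14 = 13417.84 s → 3.73 hours.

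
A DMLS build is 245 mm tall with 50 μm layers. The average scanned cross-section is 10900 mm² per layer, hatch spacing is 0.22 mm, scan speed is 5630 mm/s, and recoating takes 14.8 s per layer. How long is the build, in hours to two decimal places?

32.12 hours

Layer count = ceil(245 / 0.05) = 4900.
Scan path per layer: 10900 / 0.22 → 49545.5 mm.
Scan time per layer: 49545.5 / 5630 → 8.8003 s.
Per-layer time: 8.8003 + 14.8 → 23.6003 s.
4900 layers × 23.6003 s/layer = 115641.47 s, i.e. 32.12 hours.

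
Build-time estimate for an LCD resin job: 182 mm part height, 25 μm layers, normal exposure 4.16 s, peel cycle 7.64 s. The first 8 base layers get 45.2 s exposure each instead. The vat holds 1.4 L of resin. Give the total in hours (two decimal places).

Number of layers: 182 / 0.025 → 7280 (rounded up).
Burn-in layers = 8 × (45.2 + 7.64), so 422.72 s.
Remaining layers = 7272 × (4.16 + 7.64) = 85809.6 s.
Total = 422.72 + 85809.6 = 86232.32 s = 23.95 hours.

23.95 hours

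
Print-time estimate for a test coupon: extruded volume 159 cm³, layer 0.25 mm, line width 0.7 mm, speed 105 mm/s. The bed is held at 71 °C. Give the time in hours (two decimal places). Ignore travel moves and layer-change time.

2.40 hours

Bead cross-section = 0.25 × 0.7 = 0.175 mm².
Toolpath length = 159 cm³ / 0.175 mm² = 159000 / 0.175 = 908571.4 mm.
Time extruding = 908571.4 / 105, so 8653.1 s.
In the requested units: 8653.1 s = 2.40 hours.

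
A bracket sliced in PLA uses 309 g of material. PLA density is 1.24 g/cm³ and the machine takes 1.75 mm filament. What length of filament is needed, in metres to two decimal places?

103.60 m

Volume = 309 g / 1.24 g·cm⁻³ = 249.1935 cm³ = 249193.5 mm³.
A = π r² = π × 0.875² = 2.4053 mm².
Length = 249193.5 / 2.4053 = 103601.84 mm = 103.60 m.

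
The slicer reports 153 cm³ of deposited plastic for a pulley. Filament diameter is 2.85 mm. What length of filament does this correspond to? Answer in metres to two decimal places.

Filament cross-section = π × (2.85/2)² = 6.3794 mm².
L = 153000 mm³ / 6.3794 mm² = 23983.45 mm, i.e. 23.98 m.

23.98 m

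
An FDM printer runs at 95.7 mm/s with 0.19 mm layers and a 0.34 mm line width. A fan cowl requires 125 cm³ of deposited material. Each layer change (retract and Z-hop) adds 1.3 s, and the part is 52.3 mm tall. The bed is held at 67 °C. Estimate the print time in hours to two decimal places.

Bead cross-section: 0.19 × 0.34 → 0.0646 mm².
Toolpath length = 125 cm³ / 0.0646 mm² = 125000 / 0.0646 = 1934984.5 mm.
Time extruding: 1934984.5 / 95.7 → 20219.3 s.
Layers = ⌈52.3/0.19⌉ = 276.
Z-hop total = 276 × 1.3, so 358.8 s.
Total = 20219.3 + 358.8 = 20578.1 s = 5.72 hours.

5.72 hours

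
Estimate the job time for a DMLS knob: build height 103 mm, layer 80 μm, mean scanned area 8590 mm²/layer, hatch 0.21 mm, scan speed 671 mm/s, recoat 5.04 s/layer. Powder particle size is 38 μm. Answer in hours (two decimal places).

Layer count = ceil(103 / 0.08) = 1288.
Hatch length per layer = 8590 / 0.21 = 40904.8 mm.
Per-layer scan time: 40904.8 / 671 → 60.961 s.
Time per layer: 60.961 + 5.04 → 66.001 s.
Build time = 1288 × 66.001 = 85009.288 s = 23.61 hours.

23.61 hours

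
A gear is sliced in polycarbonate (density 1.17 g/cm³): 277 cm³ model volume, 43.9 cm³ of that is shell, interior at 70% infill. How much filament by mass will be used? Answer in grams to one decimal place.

242.3 g

Infill region = 277 − 43.9 = 233.1 cm³.
Infill deposited = 0.70 × 233.1, so 163.17 cm³.
Total printed volume: 43.9 + 163.17 → 207.07 cm³.
Mass = 207.07 × 1.17 = 242.2719 g.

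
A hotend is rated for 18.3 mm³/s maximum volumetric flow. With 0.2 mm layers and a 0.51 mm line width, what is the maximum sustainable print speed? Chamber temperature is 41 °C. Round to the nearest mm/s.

A = 0.2 × 0.51, so 0.102 mm².
Max speed = 18.3 / 0.102 = 179.41 ≈ 179 mm/s.

179 mm/s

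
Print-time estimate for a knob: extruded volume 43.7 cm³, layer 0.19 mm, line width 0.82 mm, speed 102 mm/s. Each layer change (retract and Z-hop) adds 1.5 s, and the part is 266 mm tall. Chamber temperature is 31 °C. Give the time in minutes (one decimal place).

80.8 minutes

Line area: 0.19 × 0.82 → 0.1558 mm².
Path length: 43700 mm³ / 0.1558 mm² → 280487.8 mm.
Extrusion time: 280487.8 / 102 → 2749.9 s.
Layer count = ceil(266 / 0.19) = 1400.
Z-hop total: 1400 × 1.5 → 2100 s.
Altogether 2749.9 + 2100 = 4849.9 s, i.e. 80.8 minutes.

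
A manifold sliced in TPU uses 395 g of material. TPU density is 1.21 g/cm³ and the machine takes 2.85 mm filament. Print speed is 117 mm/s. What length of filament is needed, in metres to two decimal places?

51.17 m

Volume = 395 g / 1.21 g·cm⁻³ = 326.4463 cm³ = 326446.3 mm³.
A = π r² = π × 1.425² = 6.3794 mm².
Length = 326446.3 / 6.3794 = 51171.94 mm = 51.17 m.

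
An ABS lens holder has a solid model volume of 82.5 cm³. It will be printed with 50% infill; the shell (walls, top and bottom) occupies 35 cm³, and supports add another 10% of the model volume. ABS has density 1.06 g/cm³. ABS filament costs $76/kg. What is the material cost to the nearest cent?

$5.40

Interior volume: 82.5 − 35 → 47.5 cm³.
Infill deposited: 0.50 × 47.5 → 23.75 cm³.
Support: 0.10 × 82.5 → 8.25 cm³.
Deposited volume: 35 + 23.75 + 8.25 → 67 cm³.
Mass = 67 × 1.06 = 71.02 g.
At $76/kg: 71.02/1000 × 76 = $5.40.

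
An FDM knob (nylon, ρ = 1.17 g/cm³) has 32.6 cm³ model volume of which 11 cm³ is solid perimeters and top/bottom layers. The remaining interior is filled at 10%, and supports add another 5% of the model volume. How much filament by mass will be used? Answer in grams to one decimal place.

17.3 g

Infill region = 32.6 − 11 = 21.6 cm³.
Deposited infill = 0.10 × 21.6 = 2.16 cm³.
Support = 0.05 × 32.6 = 1.63 cm³.
Total printed volume = 11 + 2.16 + 1.63 = 14.79 cm³.
Mass: 14.79 × 1.17 → 17.3043 g.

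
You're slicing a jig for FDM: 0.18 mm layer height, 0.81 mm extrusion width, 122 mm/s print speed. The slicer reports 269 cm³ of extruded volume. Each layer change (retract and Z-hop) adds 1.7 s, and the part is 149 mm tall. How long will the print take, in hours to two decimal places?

4.59 hours

Extrusion cross-section = 0.18 × 0.81 = 0.1458 mm².
Toolpath length = 269 cm³ / 0.1458 mm² = 269000 / 0.1458 = 1844993.1 mm.
Print-move time: 1844993.1 / 122 → 15122.9 s.
Layer count = ceil(149 / 0.18) = 828.
Z-hop total: 828 × 1.7 → 1407.6 s.
Altogether 15122.9 + 1407.6 = 16530.5 s, i.e. 4.59 hours.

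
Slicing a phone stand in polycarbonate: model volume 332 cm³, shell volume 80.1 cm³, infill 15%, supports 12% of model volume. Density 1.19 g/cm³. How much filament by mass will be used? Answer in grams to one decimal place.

Infill region = 332 − 80.1 = 251.9 cm³.
Infill volume: 0.15 × 251.9 → 37.785 cm³.
Support: 0.12 × 332 → 39.84 cm³.
Total extruded = 80.1 + 37.785 + 39.84, so 157.725 cm³.
Mass: 157.725 × 1.19 → 187.69275 g.

187.7 g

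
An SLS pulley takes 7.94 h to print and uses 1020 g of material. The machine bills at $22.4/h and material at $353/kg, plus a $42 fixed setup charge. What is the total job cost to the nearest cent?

$579.92

Time charge = 22.4 × 7.94 = $177.856.
Material cost = 353 × 1020/1000 = $360.06.
Total = 177.856 + 360.06 + 42 = 579.916 ≈ $579.92.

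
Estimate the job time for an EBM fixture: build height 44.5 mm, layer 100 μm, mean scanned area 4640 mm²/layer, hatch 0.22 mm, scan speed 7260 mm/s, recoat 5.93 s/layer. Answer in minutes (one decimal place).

65.5 minutes

Layers = ⌈44.5/0.1⌉ = 445.
Per-layer scan distance: 4640 / 0.22 → 21090.9 mm.
Beam time per layer = 21090.9 / 7260, so 2.9051 s.
Layer cycle = 2.9051 + 5.93 = 8.8351 s.
445 layers × 8.8351 s/layer = 3931.6195 s, i.e. 65.5 minutes.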